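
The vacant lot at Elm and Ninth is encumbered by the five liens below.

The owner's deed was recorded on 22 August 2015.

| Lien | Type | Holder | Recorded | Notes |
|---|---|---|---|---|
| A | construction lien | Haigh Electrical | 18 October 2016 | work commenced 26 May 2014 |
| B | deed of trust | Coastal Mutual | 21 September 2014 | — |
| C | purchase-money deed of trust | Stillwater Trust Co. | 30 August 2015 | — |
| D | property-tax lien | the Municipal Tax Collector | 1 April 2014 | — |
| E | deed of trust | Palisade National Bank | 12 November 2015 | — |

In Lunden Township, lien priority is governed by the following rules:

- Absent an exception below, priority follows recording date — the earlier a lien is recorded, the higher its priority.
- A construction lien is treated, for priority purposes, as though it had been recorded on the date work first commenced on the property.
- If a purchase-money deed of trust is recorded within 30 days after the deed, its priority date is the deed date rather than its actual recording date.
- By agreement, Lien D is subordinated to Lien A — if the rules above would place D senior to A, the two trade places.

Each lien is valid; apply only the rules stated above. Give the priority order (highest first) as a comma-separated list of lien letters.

A, D, B, C, E

Effective dates: A's effective date is 26 May 2014, when work began; C relates back to the deed date 22 August 2015.
By effective date, earliest first: D (1 April 2014), A (26 May 2014), B (21 September 2014), C (22 August 2015), E (12 November 2015).
Because D would otherwise rank above A, the subordination swaps them.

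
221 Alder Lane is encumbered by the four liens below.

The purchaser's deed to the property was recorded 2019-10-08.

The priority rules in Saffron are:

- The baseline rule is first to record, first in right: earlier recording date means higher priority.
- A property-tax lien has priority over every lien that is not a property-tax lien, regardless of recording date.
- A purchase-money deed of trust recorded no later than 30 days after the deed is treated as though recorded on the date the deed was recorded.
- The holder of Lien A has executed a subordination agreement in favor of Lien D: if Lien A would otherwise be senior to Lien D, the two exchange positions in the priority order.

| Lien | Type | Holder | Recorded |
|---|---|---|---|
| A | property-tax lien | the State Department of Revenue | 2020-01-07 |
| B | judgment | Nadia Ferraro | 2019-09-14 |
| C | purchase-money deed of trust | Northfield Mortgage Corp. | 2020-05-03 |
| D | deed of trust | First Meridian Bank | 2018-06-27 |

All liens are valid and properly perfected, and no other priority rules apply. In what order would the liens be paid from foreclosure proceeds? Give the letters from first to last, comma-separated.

Adjusting effective dates: C was recorded 208 days after the deed, outside the 30-day window, so it keeps its recording date.
As a property-tax lien, A is senior to every other lien.
Ordering the rest by effective date: D (2018-06-27), B (2019-09-14), C (2020-05-03).
A is senior to D before the subordination, so the two trade places.

D, A, B, C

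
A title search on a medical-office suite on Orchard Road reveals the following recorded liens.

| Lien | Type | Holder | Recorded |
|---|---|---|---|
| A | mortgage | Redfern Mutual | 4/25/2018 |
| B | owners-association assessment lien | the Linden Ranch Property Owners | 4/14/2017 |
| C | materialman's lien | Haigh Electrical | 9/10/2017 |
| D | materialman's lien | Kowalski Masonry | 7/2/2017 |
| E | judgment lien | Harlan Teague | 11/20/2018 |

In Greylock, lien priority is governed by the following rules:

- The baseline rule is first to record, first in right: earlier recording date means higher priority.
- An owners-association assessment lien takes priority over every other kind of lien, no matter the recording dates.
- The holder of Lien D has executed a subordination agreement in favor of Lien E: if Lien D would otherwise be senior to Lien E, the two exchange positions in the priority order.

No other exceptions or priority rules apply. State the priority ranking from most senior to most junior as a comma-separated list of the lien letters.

B, as an owners-association assessment lien, has superpriority and ranks first.
Remaining liens by effective date: D (7/2/2017), C (9/10/2017), A (4/25/2018), E (11/20/2018).
D would otherwise be senior to E, so under the subordination agreement D and E exchange positions.

B, E, C, A, D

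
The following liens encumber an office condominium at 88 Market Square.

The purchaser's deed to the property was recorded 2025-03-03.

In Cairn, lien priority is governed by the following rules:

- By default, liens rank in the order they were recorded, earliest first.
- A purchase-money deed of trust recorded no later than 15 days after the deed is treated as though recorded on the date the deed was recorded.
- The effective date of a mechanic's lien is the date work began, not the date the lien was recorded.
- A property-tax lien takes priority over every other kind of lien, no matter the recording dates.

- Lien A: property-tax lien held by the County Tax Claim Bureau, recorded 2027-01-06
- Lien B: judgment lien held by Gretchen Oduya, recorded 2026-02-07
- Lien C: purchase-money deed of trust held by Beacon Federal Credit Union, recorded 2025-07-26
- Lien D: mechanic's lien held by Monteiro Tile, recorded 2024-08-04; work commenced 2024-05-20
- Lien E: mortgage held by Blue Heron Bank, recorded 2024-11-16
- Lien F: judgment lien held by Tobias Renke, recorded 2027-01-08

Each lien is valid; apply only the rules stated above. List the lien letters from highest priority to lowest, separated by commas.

First, effective dates: C missed the 15-day window (145 days after the deed), so its recording date stands; D's effective date is 2024-05-20, when work began.
A is a property-tax lien, so it outranks all other liens regardless of date.
Among the remaining liens, by effective date: D (2024-05-20), E (2024-11-16), C (2025-07-26), B (2026-02-07), F (2027-01-08).

A, D, E, C, B, F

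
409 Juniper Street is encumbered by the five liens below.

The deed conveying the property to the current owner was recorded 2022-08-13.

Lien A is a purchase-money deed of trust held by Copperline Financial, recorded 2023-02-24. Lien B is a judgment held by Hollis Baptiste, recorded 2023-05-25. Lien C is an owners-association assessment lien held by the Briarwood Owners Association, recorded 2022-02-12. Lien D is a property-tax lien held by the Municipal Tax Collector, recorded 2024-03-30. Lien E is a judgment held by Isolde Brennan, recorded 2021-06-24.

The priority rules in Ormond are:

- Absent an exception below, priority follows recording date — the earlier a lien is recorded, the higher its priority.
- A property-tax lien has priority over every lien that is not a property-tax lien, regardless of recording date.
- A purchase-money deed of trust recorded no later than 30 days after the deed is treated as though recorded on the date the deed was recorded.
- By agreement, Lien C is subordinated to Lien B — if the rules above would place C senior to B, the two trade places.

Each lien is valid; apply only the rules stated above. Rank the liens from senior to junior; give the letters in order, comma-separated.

D, E, B, A, C

Effective dates: A was recorded 195 days after the deed, outside the 30-day window, so it keeps its recording date.
D is a property-tax lien and takes priority over every other lien.
Ordering the rest by effective date: E (2021-06-24), C (2022-02-12), A (2023-02-24), B (2023-05-25).
The subordination applies — C was senior to B — so C and B swap.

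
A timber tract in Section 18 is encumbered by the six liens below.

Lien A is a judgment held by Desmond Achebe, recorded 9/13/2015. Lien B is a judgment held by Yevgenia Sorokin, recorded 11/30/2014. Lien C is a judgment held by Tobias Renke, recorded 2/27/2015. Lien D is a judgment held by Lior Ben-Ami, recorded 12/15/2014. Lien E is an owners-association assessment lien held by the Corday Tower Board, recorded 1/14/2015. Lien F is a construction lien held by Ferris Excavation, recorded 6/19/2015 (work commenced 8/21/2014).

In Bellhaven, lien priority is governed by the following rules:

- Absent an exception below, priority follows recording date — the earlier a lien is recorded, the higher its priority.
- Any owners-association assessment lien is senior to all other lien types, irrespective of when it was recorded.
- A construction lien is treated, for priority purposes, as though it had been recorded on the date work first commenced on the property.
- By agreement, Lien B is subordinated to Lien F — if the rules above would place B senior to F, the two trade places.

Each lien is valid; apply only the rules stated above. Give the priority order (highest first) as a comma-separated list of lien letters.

Effective dates: F relates back to 8/21/2014 (work commenced).
E is an owners-association assessment lien and takes priority over every other lien.
Remaining liens by effective date: F (8/21/2014), B (11/30/2014), D (12/15/2014), C (2/27/2015), A (9/13/2015).
Since B is not senior to F, the subordination leaves the order unchanged.

E, F, B, D, C, A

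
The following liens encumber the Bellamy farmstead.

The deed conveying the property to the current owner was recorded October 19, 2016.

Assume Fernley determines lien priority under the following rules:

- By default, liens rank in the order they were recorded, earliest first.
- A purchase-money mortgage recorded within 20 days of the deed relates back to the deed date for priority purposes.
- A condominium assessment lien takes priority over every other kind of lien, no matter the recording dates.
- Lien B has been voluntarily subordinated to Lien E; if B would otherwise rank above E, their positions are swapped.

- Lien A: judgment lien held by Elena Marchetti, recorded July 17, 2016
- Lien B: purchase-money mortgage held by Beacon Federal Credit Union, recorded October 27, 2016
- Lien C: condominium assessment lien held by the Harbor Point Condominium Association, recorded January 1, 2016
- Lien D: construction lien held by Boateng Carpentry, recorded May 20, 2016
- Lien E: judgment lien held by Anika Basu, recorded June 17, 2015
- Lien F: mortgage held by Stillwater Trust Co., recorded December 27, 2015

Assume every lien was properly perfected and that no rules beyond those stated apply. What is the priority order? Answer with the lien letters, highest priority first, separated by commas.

C, E, F, D, A, B

First, effective dates: B was recorded within the 20-day window, so its effective date is the deed date October 19, 2016.
C is a condominium assessment lien and takes priority over every other lien.
Remaining liens by effective date: E (June 17, 2015), F (December 27, 2015), D (May 20, 2016), A (July 17, 2016), B (October 19, 2016).
Since B is not senior to E, the subordination leaves the order unchanged.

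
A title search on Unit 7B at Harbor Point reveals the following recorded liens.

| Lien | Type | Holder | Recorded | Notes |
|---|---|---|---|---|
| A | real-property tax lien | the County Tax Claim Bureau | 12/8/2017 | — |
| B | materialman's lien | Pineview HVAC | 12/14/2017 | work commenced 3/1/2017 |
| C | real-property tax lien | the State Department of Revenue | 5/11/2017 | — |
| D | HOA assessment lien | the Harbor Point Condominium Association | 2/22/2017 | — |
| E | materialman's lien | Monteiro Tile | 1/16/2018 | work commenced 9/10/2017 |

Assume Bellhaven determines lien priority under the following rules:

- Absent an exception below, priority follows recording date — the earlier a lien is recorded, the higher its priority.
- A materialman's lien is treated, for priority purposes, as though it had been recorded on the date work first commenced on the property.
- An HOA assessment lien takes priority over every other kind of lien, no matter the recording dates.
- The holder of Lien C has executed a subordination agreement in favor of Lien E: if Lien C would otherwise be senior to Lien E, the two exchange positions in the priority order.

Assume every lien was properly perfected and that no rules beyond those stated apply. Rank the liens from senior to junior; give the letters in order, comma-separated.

Adjusting effective dates: B relates back to 3/1/2017 (work commenced); E relates back to 9/10/2017 (work commenced).
D, as an HOA assessment lien, has superpriority and ranks first.
The other liens, earliest effective date first: B (3/1/2017), C (5/11/2017), E (9/10/2017), A (12/8/2017).
C is senior to E before the subordination, so the two trade places.

D, B, E, C, A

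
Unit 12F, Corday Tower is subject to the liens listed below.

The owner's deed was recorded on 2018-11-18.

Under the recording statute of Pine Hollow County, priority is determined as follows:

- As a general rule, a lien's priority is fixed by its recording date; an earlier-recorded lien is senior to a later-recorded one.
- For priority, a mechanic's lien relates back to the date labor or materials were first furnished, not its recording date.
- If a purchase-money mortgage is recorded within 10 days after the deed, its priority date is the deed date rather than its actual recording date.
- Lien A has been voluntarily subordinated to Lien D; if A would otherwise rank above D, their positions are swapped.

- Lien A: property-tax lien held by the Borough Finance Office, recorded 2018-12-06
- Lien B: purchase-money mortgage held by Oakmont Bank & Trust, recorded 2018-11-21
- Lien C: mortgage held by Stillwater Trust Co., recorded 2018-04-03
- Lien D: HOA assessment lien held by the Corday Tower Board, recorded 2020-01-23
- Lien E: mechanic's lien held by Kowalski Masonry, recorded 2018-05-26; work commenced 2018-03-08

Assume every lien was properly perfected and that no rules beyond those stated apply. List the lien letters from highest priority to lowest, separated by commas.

E, C, B, D, A

Adjusting effective dates: B relates back to the deed date 2018-11-18; E's effective date is 2018-03-08, when work began.
By effective date: E (2018-03-08), C (2018-04-03), B (2018-11-18), A (2018-12-06), D (2020-01-23).
A would otherwise be senior to D, so under the subordination agreement A and D exchange positions.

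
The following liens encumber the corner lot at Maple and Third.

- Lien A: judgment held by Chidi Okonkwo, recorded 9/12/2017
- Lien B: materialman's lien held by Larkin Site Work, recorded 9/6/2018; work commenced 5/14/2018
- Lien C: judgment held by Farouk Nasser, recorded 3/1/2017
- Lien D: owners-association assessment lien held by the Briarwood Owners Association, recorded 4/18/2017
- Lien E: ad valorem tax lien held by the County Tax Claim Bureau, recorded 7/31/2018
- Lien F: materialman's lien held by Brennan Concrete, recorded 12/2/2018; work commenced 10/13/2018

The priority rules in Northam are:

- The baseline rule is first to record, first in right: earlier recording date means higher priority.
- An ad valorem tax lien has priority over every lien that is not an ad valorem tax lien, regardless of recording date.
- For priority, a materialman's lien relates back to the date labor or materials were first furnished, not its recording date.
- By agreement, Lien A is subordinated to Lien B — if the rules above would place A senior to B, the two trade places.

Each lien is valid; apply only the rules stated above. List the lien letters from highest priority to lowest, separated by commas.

First, effective dates: B is treated as recorded 5/14/2018, the work-commencement date; F's effective date is 10/13/2018, when work began.
As an ad valorem tax lien, E is senior to every other lien.
Remaining liens by effective date: C (3/1/2017), D (4/18/2017), A (9/12/2017), B (5/14/2018), F (10/13/2018).
A would otherwise be senior to B, so under the subordination agreement A and B exchange positions.

E, C, D, B, A, F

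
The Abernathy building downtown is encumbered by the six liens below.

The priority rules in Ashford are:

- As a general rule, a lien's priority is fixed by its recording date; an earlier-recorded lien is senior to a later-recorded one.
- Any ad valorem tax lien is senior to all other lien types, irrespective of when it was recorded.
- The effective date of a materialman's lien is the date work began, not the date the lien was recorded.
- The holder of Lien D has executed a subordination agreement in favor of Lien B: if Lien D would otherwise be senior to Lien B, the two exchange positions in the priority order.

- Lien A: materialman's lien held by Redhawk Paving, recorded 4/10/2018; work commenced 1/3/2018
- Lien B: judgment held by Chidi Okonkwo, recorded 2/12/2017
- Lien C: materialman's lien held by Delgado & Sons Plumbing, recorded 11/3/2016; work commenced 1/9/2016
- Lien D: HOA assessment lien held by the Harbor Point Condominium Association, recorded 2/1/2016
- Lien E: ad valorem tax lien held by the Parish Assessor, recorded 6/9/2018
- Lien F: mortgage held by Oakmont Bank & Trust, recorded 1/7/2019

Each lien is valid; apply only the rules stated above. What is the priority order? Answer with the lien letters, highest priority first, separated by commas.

E, C, B, D, A, F

Effective dates: A is treated as recorded 1/3/2018, the work-commencement date; C is treated as recorded 1/9/2016, the work-commencement date.
As an ad valorem tax lien, E is senior to every other lien.
The other liens, earliest effective date first: C (1/9/2016), D (2/1/2016), B (2/12/2017), A (1/3/2018), F (1/7/2019).
D is senior to B before the subordination, so the two trade places.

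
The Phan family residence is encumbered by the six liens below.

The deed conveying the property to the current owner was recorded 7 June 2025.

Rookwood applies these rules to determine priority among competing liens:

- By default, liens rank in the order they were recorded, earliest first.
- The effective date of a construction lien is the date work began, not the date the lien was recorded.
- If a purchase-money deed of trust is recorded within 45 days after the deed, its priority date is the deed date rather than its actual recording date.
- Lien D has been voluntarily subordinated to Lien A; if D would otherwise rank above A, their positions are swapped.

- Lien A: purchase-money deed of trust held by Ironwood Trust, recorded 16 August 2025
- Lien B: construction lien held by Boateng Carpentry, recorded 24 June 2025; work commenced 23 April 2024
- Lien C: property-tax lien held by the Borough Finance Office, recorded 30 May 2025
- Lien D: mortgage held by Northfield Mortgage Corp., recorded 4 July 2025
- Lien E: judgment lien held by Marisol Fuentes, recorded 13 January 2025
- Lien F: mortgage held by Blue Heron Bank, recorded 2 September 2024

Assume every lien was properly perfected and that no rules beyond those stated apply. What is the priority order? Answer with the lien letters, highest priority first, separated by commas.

Effective dates after the stated exceptions: A was recorded 70 days after the deed, outside the 45-day window, so it keeps its recording date; B is treated as recorded 23 April 2024, the work-commencement date.
Ordering by effective date: B (23 April 2024), F (2 September 2024), E (13 January 2025), C (30 May 2025), D (4 July 2025), A (16 August 2025).
D is senior to A before the subordination, so the two trade places.

B, F, E, C, A, D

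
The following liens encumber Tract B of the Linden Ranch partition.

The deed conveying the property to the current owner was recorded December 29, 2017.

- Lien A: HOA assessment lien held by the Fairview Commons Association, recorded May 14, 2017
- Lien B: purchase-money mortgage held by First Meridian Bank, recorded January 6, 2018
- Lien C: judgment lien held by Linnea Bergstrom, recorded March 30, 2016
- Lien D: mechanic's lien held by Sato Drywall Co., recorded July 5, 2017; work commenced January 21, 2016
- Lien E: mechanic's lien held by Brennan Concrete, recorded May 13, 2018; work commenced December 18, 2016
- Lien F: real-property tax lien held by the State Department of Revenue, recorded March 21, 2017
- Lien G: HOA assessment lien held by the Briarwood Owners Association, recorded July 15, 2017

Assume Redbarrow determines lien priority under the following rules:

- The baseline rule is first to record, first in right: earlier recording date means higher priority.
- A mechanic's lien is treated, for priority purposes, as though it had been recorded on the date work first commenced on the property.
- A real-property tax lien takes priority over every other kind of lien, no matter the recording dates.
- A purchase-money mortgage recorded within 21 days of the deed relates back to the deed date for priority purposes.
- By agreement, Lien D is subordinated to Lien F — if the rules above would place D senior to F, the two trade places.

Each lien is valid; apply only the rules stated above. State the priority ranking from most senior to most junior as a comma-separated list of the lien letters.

F, D, C, E, A, G, B

Effective dates: B relates back to the deed date December 29, 2017; D's effective date is January 21, 2016, when work began; E is treated as recorded December 18, 2016, the work-commencement date.
F, as a real-property tax lien, has superpriority and ranks first.
Remaining liens by effective date: D (January 21, 2016), C (March 30, 2016), E (December 18, 2016), A (May 14, 2017), G (July 15, 2017), B (December 29, 2017).
Since D is not senior to F, the subordination leaves the order unchanged.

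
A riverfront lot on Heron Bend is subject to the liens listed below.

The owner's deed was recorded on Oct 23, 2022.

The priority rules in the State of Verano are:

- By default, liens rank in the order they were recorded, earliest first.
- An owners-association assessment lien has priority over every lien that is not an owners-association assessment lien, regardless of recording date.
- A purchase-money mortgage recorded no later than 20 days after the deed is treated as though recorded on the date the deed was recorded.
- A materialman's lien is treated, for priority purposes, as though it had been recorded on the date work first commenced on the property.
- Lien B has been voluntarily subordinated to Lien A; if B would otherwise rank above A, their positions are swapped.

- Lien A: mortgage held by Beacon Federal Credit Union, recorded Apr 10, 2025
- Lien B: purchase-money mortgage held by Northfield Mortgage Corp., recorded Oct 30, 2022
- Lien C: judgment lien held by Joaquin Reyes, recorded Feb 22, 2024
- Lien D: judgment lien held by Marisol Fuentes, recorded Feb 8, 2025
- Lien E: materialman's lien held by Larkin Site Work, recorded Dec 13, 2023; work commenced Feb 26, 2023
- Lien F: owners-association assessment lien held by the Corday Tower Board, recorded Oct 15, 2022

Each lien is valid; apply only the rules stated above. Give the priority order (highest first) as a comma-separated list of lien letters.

Adjusting effective dates: B's effective date is the deed date, Oct 23, 2022; E's effective date is Feb 26, 2023, when work began.
F is an owners-association assessment lien, so it outranks all other liens regardless of date.
The other liens, earliest effective date first: B (Oct 23, 2022), E (Feb 26, 2023), C (Feb 22, 2024), D (Feb 8, 2025), A (Apr 10, 2025).
B is senior to A before the subordination, so the two trade places.

F, A, E, C, D, B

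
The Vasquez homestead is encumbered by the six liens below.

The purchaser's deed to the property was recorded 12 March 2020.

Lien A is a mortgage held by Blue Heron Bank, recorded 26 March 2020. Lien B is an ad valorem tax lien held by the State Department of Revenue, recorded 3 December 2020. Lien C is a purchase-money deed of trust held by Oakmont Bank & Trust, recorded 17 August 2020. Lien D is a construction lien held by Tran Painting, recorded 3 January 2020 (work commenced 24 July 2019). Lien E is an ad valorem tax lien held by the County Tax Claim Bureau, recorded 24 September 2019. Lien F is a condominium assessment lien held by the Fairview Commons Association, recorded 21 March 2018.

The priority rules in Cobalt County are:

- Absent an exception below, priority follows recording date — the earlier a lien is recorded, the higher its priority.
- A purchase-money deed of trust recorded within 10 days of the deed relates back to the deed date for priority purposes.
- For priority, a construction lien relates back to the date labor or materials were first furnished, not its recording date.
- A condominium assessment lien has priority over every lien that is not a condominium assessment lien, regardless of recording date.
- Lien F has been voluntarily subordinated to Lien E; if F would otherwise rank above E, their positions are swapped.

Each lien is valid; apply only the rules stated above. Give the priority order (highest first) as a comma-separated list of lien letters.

E, D, F, A, C, B

First, effective dates: C missed the 10-day window (158 days after the deed), so its recording date stands; D's effective date is 24 July 2019, when work began.
As a condominium assessment lien, F is senior to every other lien.
Among the remaining liens, by effective date: D (24 July 2019), E (24 September 2019), A (26 March 2020), C (17 August 2020), B (3 December 2020).
Because F would otherwise rank above E, the subordination swaps them.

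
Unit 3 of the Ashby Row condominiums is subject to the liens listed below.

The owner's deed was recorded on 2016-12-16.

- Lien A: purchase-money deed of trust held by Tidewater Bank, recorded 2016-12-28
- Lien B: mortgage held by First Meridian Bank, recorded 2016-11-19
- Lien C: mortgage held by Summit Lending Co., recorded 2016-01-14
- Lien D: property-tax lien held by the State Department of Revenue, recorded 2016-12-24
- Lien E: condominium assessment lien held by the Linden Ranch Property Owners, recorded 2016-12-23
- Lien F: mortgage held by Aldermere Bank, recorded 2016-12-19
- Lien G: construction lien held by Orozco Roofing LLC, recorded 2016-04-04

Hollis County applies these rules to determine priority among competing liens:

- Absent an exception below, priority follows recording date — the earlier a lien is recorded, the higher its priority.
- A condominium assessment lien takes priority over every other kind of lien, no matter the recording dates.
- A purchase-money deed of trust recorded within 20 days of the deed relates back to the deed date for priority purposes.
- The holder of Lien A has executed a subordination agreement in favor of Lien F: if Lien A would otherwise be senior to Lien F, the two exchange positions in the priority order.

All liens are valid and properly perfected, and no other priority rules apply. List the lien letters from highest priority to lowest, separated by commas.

E, C, G, B, F, A, D

Effective dates after the stated exceptions: A was recorded within the 20-day window, so its effective date is the deed date 2016-12-16.
E, as a condominium assessment lien, has superpriority and ranks first.
Ordering the rest by effective date: C (2016-01-14), G (2016-04-04), B (2016-11-19), A (2016-12-16), F (2016-12-19), D (2016-12-24).
A is senior to F before the subordination, so the two trade places.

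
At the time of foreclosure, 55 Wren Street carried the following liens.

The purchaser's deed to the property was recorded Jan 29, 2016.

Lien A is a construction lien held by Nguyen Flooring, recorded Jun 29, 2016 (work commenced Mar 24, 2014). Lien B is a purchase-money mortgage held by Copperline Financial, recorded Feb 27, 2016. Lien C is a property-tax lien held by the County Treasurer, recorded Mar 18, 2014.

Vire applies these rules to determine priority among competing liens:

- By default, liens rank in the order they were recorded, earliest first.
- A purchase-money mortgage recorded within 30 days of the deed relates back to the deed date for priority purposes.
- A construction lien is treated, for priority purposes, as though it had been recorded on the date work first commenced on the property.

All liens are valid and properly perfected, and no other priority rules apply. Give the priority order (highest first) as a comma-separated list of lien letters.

C, A, B

First, effective dates: A relates back to Mar 24, 2014 (work commenced); B's effective date is the deed date, Jan 29, 2016.
By effective date, earliest first: C (Mar 18, 2014), A (Mar 24, 2014), B (Jan 29, 2016).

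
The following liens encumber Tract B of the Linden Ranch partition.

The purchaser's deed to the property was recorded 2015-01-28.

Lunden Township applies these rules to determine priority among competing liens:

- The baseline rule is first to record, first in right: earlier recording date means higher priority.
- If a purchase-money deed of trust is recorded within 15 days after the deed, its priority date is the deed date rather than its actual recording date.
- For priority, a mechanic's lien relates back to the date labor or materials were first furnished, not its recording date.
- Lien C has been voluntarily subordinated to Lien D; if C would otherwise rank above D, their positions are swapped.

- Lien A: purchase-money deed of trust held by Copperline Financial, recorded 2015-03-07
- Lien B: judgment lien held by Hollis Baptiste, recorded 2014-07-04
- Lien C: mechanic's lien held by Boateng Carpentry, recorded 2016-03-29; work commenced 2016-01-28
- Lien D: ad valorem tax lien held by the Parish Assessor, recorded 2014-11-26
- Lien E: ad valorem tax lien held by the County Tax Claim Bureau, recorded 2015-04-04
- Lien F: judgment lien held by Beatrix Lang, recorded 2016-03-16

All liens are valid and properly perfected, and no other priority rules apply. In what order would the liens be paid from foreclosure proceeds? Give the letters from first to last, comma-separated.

Effective dates: A was recorded 38 days after the deed — beyond 15 days — so no relation-back applies; C's effective date is 2016-01-28, when work began.
By effective date, earliest first: B (2014-07-04), D (2014-11-26), A (2015-03-07), E (2015-04-04), C (2016-01-28), F (2016-03-16).
Since C is not senior to D, the subordination leaves the order unchanged.

B, D, A, E, C, F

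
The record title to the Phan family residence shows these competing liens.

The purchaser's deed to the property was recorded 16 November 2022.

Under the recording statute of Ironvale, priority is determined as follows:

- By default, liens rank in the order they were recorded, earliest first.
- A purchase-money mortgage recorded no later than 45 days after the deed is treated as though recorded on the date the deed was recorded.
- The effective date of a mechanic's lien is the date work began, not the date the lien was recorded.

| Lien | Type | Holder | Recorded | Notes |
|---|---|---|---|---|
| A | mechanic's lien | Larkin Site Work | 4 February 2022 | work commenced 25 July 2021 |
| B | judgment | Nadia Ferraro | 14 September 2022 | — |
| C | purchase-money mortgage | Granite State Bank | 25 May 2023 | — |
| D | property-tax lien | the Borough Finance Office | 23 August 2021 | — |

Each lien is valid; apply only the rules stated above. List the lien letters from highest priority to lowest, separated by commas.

First, effective dates: A's effective date is 25 July 2021, when work began; C was recorded 190 days after the deed, outside the 45-day window, so it keeps its recording date.
By effective date: A (25 July 2021), D (23 August 2021), B (14 September 2022), C (25 May 2023).

A, D, B, C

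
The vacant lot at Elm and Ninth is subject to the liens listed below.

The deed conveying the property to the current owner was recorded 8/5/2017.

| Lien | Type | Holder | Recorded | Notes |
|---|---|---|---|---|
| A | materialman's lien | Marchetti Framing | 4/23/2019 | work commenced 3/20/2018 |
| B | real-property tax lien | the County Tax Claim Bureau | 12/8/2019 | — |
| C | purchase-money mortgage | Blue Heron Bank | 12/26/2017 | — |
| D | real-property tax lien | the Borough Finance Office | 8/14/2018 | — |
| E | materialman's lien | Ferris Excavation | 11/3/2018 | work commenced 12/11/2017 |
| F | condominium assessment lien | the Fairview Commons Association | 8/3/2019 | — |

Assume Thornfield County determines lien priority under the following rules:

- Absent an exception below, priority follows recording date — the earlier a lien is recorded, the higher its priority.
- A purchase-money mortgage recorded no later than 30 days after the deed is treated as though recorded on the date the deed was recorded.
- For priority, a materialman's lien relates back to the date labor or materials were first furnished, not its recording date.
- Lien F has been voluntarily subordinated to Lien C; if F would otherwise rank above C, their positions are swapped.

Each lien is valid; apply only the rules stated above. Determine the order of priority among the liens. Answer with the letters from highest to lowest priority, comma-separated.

E, C, A, D, F, B

Effective dates after the stated exceptions: A relates back to 3/20/2018 (work commenced); C was recorded 143 days after the deed — beyond 30 days — so no relation-back applies; E relates back to 12/11/2017 (work commenced).
By effective date: E (12/11/2017), C (12/26/2017), A (3/20/2018), D (8/14/2018), F (8/3/2019), B (12/8/2019).
F already ranks below C; the subordination has no effect.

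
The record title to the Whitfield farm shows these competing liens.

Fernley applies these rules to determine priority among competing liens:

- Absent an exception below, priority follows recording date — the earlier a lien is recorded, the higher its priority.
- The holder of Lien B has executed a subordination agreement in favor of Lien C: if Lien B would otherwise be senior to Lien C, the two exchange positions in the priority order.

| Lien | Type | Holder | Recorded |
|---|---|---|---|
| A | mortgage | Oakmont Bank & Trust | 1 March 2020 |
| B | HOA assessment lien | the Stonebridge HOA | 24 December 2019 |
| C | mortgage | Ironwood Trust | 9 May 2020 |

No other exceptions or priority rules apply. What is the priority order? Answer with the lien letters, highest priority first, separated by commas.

By effective date: B (24 December 2019), A (1 March 2020), C (9 May 2020).
B is senior to C before the subordination, so the two trade places.

C, A, B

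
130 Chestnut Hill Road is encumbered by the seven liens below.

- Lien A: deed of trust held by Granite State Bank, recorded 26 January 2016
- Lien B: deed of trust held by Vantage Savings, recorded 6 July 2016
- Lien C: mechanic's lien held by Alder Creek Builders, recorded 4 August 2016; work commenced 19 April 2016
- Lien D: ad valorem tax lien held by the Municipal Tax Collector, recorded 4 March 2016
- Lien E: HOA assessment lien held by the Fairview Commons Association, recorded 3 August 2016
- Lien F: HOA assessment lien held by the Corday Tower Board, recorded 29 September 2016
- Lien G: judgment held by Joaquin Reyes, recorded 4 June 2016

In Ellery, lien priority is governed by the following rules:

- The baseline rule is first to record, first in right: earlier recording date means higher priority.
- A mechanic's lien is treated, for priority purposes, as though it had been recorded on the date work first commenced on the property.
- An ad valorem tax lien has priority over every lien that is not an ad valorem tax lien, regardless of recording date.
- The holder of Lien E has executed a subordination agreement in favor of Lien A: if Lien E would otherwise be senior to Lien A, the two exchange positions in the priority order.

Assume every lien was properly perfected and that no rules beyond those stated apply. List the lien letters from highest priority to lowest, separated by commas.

D, A, C, G, B, E, F

Effective dates: C relates back to 19 April 2016 (work commenced).
D is an ad valorem tax lien and takes priority over every other lien.
Among the remaining liens, by effective date: A (26 January 2016), C (19 April 2016), G (4 June 2016), B (6 July 2016), E (3 August 2016), F (29 September 2016).
E already ranks below A; the subordination has no effect.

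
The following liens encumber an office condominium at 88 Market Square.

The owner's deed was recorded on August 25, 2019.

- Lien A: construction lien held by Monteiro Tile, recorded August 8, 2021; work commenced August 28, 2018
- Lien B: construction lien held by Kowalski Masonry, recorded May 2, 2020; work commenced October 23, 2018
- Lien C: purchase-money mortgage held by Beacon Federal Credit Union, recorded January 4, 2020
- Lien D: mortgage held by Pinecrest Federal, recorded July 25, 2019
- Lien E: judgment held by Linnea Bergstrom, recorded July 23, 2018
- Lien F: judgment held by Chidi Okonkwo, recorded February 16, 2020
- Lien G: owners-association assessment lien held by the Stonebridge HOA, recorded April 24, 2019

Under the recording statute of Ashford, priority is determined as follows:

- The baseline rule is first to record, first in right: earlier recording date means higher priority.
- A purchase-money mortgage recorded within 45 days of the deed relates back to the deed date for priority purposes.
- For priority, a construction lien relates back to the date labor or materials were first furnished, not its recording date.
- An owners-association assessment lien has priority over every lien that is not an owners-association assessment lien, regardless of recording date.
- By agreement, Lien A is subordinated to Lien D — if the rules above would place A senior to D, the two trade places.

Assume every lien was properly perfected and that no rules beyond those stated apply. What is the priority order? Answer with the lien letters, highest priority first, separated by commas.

Adjusting effective dates: A's effective date is August 28, 2018, when work began; B is treated as recorded October 23, 2018, the work-commencement date; C missed the 45-day window (132 days after the deed), so its recording date stands.
G is an owners-association assessment lien, so it outranks all other liens regardless of date.
The other liens, earliest effective date first: E (July 23, 2018), A (August 28, 2018), B (October 23, 2018), D (July 25, 2019), C (January 4, 2020), F (February 16, 2020).
A is senior to D before the subordination, so the two trade places.

G, E, D, B, A, C, F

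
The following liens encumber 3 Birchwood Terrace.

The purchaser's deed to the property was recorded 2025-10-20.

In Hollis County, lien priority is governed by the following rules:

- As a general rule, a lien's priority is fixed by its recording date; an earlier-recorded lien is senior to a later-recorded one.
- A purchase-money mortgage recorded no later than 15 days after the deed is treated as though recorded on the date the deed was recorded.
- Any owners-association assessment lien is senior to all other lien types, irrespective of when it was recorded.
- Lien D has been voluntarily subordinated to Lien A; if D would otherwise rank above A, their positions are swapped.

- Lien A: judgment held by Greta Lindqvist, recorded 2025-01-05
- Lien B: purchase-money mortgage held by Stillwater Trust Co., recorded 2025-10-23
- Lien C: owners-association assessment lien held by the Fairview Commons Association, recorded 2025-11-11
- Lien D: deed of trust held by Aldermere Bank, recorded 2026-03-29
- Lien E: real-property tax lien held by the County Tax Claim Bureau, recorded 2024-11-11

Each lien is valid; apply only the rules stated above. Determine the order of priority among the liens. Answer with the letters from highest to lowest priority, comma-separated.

C, E, A, B, D

Adjusting effective dates: B's effective date is the deed date, 2025-10-20.
C is an owners-association assessment lien, so it outranks all other liens regardless of date.
Remaining liens by effective date: E (2024-11-11), A (2025-01-05), B (2025-10-20), D (2026-03-29).
D already ranks below A; the subordination has no effect.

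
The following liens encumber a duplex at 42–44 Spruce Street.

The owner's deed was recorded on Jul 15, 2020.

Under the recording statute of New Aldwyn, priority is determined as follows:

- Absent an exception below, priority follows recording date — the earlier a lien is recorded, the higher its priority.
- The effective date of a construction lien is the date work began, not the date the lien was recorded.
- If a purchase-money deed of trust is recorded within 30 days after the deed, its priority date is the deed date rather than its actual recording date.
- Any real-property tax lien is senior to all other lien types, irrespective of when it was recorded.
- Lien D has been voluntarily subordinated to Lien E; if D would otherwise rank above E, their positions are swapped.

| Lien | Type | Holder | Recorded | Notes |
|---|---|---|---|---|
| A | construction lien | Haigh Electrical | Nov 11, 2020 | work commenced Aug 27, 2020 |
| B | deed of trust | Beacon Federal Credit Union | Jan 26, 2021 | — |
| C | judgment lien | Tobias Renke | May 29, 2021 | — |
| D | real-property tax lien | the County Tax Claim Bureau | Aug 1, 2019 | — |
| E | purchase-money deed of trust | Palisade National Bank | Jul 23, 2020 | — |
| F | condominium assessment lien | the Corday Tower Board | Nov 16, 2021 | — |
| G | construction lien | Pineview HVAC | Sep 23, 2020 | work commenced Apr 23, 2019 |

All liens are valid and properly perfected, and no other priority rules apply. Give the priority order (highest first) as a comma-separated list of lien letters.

E, G, D, A, B, C, F

Adjusting effective dates: A's effective date is Aug 27, 2020, when work began; E relates back to the deed date Jul 15, 2020; G relates back to Apr 23, 2019 (work commenced).
D, as a real-property tax lien, has superpriority and ranks first.
Among the remaining liens, by effective date: G (Apr 23, 2019), E (Jul 15, 2020), A (Aug 27, 2020), B (Jan 26, 2021), C (May 29, 2021), F (Nov 16, 2021).
Because D would otherwise rank above E, the subordination swaps them.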